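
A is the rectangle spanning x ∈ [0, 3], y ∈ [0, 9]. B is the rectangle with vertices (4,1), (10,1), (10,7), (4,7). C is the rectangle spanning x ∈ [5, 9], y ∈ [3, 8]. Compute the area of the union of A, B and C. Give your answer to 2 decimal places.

67.00

By inclusion–exclusion:
Individual areas: |A| = 27, |B| = 36, |C| = 20.
|A∩B| = 0 (no overlap).
|A∩C| = 0 (no overlap).
|B∩C|: x∈[5,9], y∈[3,7] → 4·4 = 16.
|A∩B∩C| = 0.
|A ∪ B ∪ C| = 83 − 16 + 0 = 67.00.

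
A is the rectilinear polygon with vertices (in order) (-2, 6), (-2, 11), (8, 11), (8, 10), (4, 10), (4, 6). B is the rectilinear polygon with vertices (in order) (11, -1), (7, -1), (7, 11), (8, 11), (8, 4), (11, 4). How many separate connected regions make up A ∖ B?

1

A ∖ B is a single connected region.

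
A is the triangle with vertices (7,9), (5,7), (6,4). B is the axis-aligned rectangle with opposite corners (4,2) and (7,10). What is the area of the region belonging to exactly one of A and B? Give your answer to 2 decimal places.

20.00

|A| = 4, |B| = 24, |A∩B| = 4.
|A △ B| = |A| + |B| − 2·|A∩B| = 4 + 24 − 8 = 20.00.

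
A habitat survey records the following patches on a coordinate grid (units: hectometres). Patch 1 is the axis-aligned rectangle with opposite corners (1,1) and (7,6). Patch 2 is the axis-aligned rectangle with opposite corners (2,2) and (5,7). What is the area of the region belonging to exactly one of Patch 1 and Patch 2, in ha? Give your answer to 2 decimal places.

21.00

|Patch 1∩Patch 2|: x∈[2,5], y∈[2,6] → 3·4 = 12.
|Patch 1 △ Patch 2| = |Patch 1| + |Patch 2| − 2·|Patch 1∩Patch 2| = 30 + 15 − 24 = 21.00.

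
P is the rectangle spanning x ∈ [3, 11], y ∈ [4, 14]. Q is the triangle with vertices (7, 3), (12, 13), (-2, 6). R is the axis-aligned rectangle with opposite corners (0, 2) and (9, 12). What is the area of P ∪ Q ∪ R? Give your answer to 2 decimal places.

By inclusion–exclusion:
Individual areas: |P| = 80, |Q| = 52.5, |R| = 90.
|P∩Q| = 39.5833.
|P∩R|: x∈[3,9], y∈[4,12] → 6·8 = 48.
|Q∩R| = 44.0833.
|P∩Q∩R| = 33.5833.
|P ∪ Q ∪ R| = 222.5 − 131.6667 + 33.5833 = 124.42.

124.42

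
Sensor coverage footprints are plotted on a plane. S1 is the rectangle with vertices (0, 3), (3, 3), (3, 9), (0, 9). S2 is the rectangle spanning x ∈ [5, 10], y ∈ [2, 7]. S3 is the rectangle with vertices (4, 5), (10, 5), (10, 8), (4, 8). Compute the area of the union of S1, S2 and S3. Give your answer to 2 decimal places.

By inclusion–exclusion:
Individual areas: |S1| = 18, |S2| = 25, |S3| = 18.
|S1∩S2| = 0 (no overlap).
|S1∩S3| = 0 (no overlap).
|S2∩S3|: x∈[5,10], y∈[5,7] → 5·2 = 10.
|S1∩S2∩S3| = 0.
|S1 ∪ S2 ∪ S3| = 61 − 10 + 0 = 51.00.

51.00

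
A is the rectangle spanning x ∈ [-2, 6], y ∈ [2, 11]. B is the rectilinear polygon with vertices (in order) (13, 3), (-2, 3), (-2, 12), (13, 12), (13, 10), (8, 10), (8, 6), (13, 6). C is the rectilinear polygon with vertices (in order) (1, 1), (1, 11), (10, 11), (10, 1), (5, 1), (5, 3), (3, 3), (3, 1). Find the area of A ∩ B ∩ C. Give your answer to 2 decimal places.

40.00

The intersection is the polygon with vertices (6,3), (5,3), (3,3), (1,3), (1,11), (6,11).
By the shoelace formula its area is 40.00.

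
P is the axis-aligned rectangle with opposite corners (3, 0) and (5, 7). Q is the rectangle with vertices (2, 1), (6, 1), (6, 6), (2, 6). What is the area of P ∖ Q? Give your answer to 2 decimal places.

4.00

|P∩Q|: x∈[3,5], y∈[1,6] → 2·5 = 10.
|P| = 14.
|P ∖ Q| = |P| − |P∩Q| = 14 − 10 = 4.00.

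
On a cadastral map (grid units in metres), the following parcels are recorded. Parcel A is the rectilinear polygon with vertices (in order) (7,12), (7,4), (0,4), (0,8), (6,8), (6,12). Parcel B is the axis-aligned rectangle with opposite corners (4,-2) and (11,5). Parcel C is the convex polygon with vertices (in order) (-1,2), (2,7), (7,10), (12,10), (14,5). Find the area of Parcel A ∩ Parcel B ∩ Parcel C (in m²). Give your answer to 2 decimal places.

The intersection is the polygon with vertices (4,4), (4,5), (7,5), (7,4).
By the shoelace formula its area is 3.00.

3.00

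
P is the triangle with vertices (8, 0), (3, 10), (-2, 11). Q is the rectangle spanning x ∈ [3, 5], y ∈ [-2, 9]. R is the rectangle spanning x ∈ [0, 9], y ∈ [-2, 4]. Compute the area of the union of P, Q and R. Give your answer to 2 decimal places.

76.50

By inclusion–exclusion:
Individual areas: |P| = 22.5, |Q| = 22, |R| = 54.
|P∩Q| = 6.95.
|P∩R| = 3.2727.
|Q∩R|: x∈[3,5], y∈[-2,4] → 2·6 = 12.
|P∩Q∩R| = 0.2227.
|P ∪ Q ∪ R| = 98.5 − 22.2227 + 0.2227 = 76.50.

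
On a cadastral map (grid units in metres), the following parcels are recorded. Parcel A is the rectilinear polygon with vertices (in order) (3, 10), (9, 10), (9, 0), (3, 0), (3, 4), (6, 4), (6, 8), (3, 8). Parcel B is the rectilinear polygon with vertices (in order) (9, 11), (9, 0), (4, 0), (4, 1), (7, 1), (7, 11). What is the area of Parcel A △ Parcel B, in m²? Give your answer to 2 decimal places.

27.00

|Parcel A| = 48, |Parcel B| = 25, |Parcel A∩Parcel B| = 23.
|Parcel A △ Parcel B| = |Parcel A| + |Parcel B| − 2·|Parcel A∩Parcel B| = 48 + 25 − 46 = 27.00.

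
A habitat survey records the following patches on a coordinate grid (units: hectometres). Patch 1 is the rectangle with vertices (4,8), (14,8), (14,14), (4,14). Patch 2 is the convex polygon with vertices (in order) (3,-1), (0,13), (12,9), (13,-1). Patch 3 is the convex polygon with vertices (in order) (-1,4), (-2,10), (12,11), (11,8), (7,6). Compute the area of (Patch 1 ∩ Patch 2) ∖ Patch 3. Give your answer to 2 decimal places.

|Patch 1 ∩ Patch 2| = 18.7167.
|(Patch 1 ∩ Patch 2) ∩ Patch 3| = 15.8731.
|(Patch 1 ∩ Patch 2) ∖ Patch 3| = 18.7167 − 15.8731 = 2.84.

2.84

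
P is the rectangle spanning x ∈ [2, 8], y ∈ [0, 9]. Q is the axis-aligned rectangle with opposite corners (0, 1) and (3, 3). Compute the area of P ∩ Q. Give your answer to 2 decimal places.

2.00

|P∩Q|: x∈[2,3], y∈[1,3] → 1·2 = 2.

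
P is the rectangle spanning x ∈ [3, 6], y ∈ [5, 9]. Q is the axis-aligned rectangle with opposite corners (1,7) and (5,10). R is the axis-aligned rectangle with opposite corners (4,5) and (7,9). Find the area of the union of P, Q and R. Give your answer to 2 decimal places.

By inclusion–exclusion:
Individual areas: |P| = 12, |Q| = 12, |R| = 12.
|P∩Q|: x∈[3,5], y∈[7,9] → 2·2 = 4.
|P∩R|: x∈[4,6], y∈[5,9] → 2·4 = 8.
|Q∩R|: x∈[4,5], y∈[7,9] → 1·2 = 2.
|P∩Q∩R| = 2.
|P ∪ Q ∪ R| = 36 − 14 + 2 = 24.00.

24.00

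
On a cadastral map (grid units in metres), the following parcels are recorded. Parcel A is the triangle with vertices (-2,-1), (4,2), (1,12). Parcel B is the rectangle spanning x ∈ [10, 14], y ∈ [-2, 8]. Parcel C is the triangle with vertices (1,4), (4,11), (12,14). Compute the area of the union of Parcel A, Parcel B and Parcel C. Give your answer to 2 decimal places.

96.10

By inclusion–exclusion:
Individual areas: |Parcel A| = 34.5, |Parcel B| = 40, |Parcel C| = 23.5.
|Parcel A∩Parcel B| = 0.
|Parcel A∩Parcel C| = 1.8958.
|Parcel B∩Parcel C| = 0.
|Parcel A∩Parcel B∩Parcel C| = 0.
|Parcel A ∪ Parcel B ∪ Parcel C| = 98 − 1.8958 + 0 = 96.10.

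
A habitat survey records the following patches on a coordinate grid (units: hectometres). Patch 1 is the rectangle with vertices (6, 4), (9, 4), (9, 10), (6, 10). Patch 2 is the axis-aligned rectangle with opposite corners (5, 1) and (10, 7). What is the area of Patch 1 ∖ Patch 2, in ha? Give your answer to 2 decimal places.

9.00

|Patch 1∩Patch 2|: x∈[6,9], y∈[4,7] → 3·3 = 9.
|Patch 1| = 18.
|Patch 1 ∖ Patch 2| = |Patch 1| − |Patch 1∩Patch 2| = 18 − 9 = 9.00.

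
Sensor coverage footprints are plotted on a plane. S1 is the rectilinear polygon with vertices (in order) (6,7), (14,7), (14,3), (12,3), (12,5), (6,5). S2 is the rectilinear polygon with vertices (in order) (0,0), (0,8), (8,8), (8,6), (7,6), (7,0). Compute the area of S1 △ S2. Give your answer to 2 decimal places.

72.00

|S1| = 20, |S2| = 58, |S1∩S2| = 3.
|S1 △ S2| = |S1| + |S2| − 2·|S1∩S2| = 20 + 58 − 6 = 72.00.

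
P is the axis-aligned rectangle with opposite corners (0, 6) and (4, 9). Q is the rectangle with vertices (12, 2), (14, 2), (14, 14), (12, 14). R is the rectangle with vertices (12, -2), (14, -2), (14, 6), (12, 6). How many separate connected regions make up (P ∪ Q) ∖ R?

2

(P ∪ Q) ∖ R splits into 2 disjoint pieces (area 12, area 16).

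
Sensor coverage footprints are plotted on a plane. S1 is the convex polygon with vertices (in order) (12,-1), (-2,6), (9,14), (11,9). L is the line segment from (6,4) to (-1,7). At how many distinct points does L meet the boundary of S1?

The segment meets the boundary at (-0.764,6.899).

1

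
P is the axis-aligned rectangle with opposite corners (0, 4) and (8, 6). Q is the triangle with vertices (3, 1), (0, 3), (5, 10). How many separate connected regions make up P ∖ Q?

2

P ∖ Q splits into 2 disjoint pieces (area 8.2222, area 2.8571).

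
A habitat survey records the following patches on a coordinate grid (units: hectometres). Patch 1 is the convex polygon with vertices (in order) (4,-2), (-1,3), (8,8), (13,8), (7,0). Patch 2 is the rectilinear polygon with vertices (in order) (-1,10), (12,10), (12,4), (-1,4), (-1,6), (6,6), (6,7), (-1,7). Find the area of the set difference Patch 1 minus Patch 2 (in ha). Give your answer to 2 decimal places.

38.98

|Patch 1| = 66, |Patch 1∩Patch 2| = 27.0222.
|Patch 1 ∖ Patch 2| = |Patch 1| − |Patch 1∩Patch 2| = 66 − 27.0222 = 38.98.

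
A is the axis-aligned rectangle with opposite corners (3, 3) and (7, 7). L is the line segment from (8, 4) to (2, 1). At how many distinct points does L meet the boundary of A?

The segment meets the boundary at (6,3), (7,3.5).

2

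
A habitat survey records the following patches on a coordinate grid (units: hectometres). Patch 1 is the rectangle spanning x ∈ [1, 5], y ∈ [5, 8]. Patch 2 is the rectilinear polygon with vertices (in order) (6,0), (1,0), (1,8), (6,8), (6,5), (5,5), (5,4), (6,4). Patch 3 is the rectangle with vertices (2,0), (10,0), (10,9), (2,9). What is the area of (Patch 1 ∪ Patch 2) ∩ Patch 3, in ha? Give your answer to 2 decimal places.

|Patch 1 ∪ Patch 2| = 39.
|(Patch 1 ∪ Patch 2) ∩ Patch 3| = 31.00.

31.00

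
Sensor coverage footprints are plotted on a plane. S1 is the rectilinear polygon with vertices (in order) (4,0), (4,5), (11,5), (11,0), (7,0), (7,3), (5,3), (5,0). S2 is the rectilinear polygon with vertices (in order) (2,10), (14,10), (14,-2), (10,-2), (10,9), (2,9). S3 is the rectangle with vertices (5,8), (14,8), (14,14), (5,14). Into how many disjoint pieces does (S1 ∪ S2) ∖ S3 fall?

2

(S1 ∪ S2) ∖ S3 splits into 2 disjoint pieces (area 64, area 3).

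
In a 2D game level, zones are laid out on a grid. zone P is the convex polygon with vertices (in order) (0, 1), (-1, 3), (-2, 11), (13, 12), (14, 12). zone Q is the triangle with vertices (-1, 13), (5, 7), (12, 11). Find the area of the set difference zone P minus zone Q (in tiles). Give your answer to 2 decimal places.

58.22

|zone P| = 84.5, |zone P∩zone Q| = 26.2769.
|zone P ∖ zone Q| = |zone P| − |zone P∩zone Q| = 84.5 − 26.2769 = 58.22.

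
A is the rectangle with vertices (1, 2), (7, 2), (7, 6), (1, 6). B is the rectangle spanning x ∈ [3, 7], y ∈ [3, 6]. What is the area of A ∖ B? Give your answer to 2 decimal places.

12.00

|A∩B|: x∈[3,7], y∈[3,6] → 4·3 = 12.
|A| = 24.
|A ∖ B| = |A| − |A∩B| = 24 − 12 = 12.00.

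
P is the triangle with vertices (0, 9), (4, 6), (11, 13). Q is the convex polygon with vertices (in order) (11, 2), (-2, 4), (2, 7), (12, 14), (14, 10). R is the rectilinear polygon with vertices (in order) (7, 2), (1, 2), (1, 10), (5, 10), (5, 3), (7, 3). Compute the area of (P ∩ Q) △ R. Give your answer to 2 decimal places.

36.83

|P ∩ Q| = 11.3024.
|(P ∩ Q) ∩ R| = 4.2362.
|(P ∩ Q) △ R| = 11.3024 + 34 − 8.4724 = 36.83.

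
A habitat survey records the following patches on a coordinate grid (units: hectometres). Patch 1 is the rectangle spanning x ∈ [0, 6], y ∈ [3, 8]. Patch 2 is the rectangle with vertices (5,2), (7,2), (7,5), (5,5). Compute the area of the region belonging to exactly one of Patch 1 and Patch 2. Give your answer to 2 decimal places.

|Patch 1∩Patch 2|: x∈[5,6], y∈[3,5] → 1·2 = 2.
|Patch 1 △ Patch 2| = |Patch 1| + |Patch 2| − 2·|Patch 1∩Patch 2| = 30 + 6 − 4 = 32.00.

32.00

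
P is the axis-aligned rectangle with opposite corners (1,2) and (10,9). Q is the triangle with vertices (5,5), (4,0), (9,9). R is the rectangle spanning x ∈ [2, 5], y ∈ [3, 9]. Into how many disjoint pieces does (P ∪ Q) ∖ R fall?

(P ∪ Q) ∖ R is a single connected region.

1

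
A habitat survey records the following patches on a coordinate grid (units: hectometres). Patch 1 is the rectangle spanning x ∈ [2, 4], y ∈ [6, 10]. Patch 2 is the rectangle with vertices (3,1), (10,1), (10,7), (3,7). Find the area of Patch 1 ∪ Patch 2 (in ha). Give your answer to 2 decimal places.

49.00

By inclusion–exclusion:
Individual areas: |Patch 1| = 8, |Patch 2| = 42.
|Patch 1∩Patch 2|: x∈[3,4], y∈[6,7] → 1·1 = 1.
|Patch 1 ∪ Patch 2| = 50 − 1 = 49.00.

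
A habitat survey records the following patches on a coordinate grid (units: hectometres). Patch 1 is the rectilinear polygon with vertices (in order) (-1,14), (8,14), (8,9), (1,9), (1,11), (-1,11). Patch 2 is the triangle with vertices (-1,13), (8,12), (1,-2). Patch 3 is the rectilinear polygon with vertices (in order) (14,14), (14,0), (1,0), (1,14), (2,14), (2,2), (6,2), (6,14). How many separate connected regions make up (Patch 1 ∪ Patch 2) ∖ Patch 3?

2

(Patch 1 ∪ Patch 2) ∖ Patch 3 splits into 2 disjoint pieces (area 39, area 18.2667).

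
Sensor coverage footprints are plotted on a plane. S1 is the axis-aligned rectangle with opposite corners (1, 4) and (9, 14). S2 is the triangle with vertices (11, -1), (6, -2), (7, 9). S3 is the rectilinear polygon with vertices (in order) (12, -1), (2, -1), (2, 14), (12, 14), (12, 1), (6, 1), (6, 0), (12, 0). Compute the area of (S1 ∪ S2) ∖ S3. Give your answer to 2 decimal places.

|S1 ∪ S2| = 100.8636.
|(S1 ∪ S2) ∩ S3| = 84.2364.
|(S1 ∪ S2) ∖ S3| = 100.8636 − 84.2364 = 16.63.

16.63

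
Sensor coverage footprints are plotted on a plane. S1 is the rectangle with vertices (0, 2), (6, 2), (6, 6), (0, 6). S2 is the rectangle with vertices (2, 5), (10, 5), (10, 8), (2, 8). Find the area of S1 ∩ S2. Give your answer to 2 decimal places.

|S1∩S2|: x∈[2,6], y∈[5,6] → 4·1 = 4.

4.00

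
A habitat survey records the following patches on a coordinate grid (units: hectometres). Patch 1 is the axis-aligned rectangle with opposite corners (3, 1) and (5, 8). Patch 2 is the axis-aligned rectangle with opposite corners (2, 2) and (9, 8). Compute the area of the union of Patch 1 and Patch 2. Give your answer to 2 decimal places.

By inclusion–exclusion:
Individual areas: |Patch 1| = 14, |Patch 2| = 42.
|Patch 1∩Patch 2|: x∈[3,5], y∈[2,8] → 2·6 = 12.
|Patch 1 ∪ Patch 2| = 56 − 12 = 44.00.

44.00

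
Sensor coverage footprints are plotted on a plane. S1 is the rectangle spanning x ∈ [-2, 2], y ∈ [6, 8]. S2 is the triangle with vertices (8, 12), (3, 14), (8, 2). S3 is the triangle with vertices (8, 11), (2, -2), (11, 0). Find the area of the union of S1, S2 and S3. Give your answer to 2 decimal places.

By inclusion–exclusion:
Individual areas: |S1| = 8, |S2| = 25, |S3| = 52.5.
|S1∩S2| = 0.
|S1∩S3| = 0.
|S2∩S3| = 8.8686.
|S1∩S2∩S3| = 0.
|S1 ∪ S2 ∪ S3| = 85.5 − 8.8686 + 0 = 76.63.

76.63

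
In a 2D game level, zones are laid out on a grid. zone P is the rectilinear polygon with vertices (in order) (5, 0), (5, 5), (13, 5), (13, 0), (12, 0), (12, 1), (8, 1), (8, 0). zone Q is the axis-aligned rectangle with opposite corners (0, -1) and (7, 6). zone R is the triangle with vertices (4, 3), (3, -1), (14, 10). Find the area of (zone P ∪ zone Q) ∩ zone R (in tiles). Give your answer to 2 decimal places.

The region (zone P ∪ zone Q) ∩ zone R is the polygon with vertices (7,5), (9,5), (3,-1), (4,3), (7,5.1).
By the shoelace formula its area is 11.15.

11.15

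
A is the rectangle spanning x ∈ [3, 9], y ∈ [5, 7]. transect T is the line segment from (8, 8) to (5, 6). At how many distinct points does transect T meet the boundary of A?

1

The segment meets the boundary at (6.5,7).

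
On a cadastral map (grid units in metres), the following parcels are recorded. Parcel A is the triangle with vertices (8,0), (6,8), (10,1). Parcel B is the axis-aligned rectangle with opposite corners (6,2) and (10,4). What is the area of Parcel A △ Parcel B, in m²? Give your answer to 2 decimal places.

|Parcel A| = 9, |Parcel B| = 8, |Parcel A∩Parcel B| = 3.2143.
|Parcel A △ Parcel B| = |Parcel A| + |Parcel B| − 2·|Parcel A∩Parcel B| = 9 + 8 − 6.4286 = 10.57.

10.57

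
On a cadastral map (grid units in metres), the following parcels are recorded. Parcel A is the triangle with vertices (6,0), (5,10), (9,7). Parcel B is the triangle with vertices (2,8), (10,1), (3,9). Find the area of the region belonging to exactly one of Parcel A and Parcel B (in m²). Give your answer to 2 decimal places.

22.10

|Parcel A| = 18.5, |Parcel B| = 7.5, |Parcel A∩Parcel B| = 1.9516.
|Parcel A △ Parcel B| = |Parcel A| + |Parcel B| − 2·|Parcel A∩Parcel B| = 18.5 + 7.5 − 3.9033 = 22.10.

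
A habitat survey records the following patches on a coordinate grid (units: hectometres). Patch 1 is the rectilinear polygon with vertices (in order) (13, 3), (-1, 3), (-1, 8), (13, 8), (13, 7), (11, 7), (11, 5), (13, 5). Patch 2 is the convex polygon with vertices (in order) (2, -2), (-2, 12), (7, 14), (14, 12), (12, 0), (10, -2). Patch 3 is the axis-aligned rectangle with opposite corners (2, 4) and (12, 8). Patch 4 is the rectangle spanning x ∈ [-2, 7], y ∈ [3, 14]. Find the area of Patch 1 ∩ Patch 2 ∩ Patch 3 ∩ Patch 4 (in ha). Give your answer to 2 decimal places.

The intersection is the polygon with vertices (2,4), (2,8), (7,8), (7,4).
By the shoelace formula its area is 20.00.

20.00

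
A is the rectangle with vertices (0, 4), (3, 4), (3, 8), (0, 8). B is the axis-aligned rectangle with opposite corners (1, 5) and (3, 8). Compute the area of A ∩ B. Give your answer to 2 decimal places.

6.00

|A∩B|: x∈[1,3], y∈[5,8] → 2·3 = 6.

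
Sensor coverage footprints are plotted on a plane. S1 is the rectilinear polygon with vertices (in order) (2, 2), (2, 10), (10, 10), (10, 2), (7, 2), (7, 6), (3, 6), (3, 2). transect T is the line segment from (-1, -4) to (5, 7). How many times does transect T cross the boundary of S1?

3

The segment meets the boundary at (4.455,6), (3,3.333), (2.273,2).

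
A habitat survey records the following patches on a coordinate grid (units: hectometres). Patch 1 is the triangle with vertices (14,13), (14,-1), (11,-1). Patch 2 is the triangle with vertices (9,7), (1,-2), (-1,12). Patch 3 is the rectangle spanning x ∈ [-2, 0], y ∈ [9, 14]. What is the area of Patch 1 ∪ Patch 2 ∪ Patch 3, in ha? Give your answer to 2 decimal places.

93.89

By inclusion–exclusion:
Individual areas: |Patch 1| = 21, |Patch 2| = 65, |Patch 3| = 10.
|Patch 1∩Patch 2| = 0.
|Patch 1∩Patch 3| = 0.
|Patch 2∩Patch 3| = 2.1071.
|Patch 1∩Patch 2∩Patch 3| = 0.
|Patch 1 ∪ Patch 2 ∪ Patch 3| = 96 − 2.1071 + 0 = 93.89.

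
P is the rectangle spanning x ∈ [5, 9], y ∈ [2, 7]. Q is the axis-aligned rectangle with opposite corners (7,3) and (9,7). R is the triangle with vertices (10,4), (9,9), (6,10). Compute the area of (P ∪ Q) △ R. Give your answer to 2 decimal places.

25.50

|P ∪ Q| = 20.
|(P ∪ Q) ∩ R| = 0.75.
|(P ∪ Q) △ R| = 20 + 7 − 1.5 = 25.50.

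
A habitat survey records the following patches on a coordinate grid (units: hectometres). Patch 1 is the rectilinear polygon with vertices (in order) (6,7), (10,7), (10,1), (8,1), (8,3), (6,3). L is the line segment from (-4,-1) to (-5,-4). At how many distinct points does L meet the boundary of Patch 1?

0

The segment lies entirely outside Patch 1 and never meets its boundary.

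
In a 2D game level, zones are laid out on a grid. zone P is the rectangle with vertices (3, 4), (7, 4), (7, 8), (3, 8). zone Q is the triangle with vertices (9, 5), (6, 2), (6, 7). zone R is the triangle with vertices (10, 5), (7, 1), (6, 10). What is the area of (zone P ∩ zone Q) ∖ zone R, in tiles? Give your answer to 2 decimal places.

1.46

|zone P ∩ zone Q| = 2.6667.
|(zone P ∩ zone Q) ∩ zone R| = 1.2067.
|(zone P ∩ zone Q) ∖ zone R| = 2.6667 − 1.2067 = 1.46.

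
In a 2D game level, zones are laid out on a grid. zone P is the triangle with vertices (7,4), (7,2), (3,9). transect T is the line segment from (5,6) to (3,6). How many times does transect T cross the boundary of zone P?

The segment meets the boundary at (4.714,6).

1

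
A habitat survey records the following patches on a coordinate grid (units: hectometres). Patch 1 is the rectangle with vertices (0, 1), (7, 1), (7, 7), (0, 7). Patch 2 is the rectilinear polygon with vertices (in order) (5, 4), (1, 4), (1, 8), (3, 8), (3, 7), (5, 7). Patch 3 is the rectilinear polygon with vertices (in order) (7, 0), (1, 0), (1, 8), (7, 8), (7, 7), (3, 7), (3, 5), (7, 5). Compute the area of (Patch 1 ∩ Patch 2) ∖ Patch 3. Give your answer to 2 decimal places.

4.00

|Patch 1 ∩ Patch 2| = 12.
|(Patch 1 ∩ Patch 2) ∩ Patch 3| = 8.
|(Patch 1 ∩ Patch 2) ∖ Patch 3| = 12 − 8 = 4.00.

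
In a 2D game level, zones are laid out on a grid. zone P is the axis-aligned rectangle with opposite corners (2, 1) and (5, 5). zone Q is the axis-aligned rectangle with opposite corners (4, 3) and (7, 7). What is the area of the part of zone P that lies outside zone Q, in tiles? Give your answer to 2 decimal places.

10.00

|zone P∩zone Q|: x∈[4,5], y∈[3,5] → 1·2 = 2.
|zone P| = 12.
|zone P ∖ zone Q| = |zone P| − |zone P∩zone Q| = 12 − 2 = 10.00.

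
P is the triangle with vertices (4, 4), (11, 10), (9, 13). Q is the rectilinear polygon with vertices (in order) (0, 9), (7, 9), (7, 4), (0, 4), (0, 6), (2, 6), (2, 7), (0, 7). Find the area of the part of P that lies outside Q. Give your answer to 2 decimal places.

|P| = 16.5, |P∩Q| = 4.1984.
|P ∖ Q| = |P| − |P∩Q| = 16.5 − 4.1984 = 12.30.

12.30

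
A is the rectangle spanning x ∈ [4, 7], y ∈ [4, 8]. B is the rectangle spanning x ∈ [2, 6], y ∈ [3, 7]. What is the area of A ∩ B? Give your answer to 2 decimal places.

6.00

|A∩B|: x∈[4,6], y∈[4,7] → 2·3 = 6.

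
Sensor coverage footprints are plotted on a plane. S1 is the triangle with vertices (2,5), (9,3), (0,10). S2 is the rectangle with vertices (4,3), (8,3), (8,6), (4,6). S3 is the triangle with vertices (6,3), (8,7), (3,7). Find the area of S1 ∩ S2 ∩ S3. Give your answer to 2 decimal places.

The intersection is the polygon with vertices (4,6), (5.143,6), (6.84,4.68), (6.375,3.75), (5.182,4.091), (4,5.667).
By the shoelace formula its area is 3.52.

3.52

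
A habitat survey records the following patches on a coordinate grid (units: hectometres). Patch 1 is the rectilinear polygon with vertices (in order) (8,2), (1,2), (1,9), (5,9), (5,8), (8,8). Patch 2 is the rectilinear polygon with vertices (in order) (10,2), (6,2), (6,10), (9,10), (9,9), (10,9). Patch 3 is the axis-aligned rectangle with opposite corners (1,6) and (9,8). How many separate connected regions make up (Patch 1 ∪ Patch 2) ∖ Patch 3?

(Patch 1 ∪ Patch 2) ∖ Patch 3 splits into 2 disjoint pieces (area 45, area 4).

2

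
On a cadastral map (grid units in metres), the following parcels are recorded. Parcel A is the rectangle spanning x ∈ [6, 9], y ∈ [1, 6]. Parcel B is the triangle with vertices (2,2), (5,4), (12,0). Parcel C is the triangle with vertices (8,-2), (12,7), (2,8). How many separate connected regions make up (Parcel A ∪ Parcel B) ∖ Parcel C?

2

(Parcel A ∪ Parcel B) ∖ Parcel C splits into 2 disjoint pieces (area 1.3165, area 4.5857).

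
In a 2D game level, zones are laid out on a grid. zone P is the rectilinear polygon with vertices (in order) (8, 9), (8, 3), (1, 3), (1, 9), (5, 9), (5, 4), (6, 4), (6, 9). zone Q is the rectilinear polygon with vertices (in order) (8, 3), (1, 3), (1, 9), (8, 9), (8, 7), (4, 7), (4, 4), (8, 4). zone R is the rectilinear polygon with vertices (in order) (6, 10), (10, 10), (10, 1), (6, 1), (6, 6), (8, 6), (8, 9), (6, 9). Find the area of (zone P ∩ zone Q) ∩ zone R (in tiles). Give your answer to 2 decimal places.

2.00

|zone P ∩ zone Q| = 28.
|(zone P ∩ zone Q) ∩ zone R| = 2.00.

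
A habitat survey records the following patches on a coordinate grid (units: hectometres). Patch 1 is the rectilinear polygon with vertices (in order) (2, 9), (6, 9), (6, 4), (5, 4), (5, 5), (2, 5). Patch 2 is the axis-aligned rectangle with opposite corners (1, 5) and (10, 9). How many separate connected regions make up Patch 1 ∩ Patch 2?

1

Patch 1 ∩ Patch 2 is a single connected region.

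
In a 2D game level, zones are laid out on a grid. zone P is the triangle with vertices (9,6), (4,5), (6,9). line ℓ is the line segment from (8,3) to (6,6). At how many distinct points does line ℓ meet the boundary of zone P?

The segment meets the boundary at (6.353,5.471).

1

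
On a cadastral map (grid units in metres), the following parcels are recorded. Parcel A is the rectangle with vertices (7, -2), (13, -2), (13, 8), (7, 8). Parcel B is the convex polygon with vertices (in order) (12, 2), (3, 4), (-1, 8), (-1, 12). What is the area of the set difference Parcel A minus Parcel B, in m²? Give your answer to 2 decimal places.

53.16

|Parcel A| = 60, |Parcel A∩Parcel B| = 6.8376.
|Parcel A ∖ Parcel B| = |Parcel A| − |Parcel A∩Parcel B| = 60 − 6.8376 = 53.16.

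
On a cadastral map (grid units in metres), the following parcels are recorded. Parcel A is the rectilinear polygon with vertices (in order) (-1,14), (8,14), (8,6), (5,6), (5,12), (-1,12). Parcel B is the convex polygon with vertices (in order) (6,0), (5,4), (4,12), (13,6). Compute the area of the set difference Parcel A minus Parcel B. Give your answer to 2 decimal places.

23.00

|Parcel A| = 36, |Parcel A∩Parcel B| = 13.
|Parcel A ∖ Parcel B| = |Parcel A| − |Parcel A∩Parcel B| = 36 − 13 = 23.00.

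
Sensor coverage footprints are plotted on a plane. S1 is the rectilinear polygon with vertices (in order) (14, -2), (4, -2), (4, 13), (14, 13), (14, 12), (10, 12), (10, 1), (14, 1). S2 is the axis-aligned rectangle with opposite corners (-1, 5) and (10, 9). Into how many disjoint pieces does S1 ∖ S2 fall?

2

S1 ∖ S2 splits into 2 disjoint pieces (area 54, area 28).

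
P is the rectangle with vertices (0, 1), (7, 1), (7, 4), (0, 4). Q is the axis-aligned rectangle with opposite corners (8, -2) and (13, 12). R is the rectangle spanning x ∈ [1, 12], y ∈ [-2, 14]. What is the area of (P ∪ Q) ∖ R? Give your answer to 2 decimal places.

|P ∪ Q| = 91.
|(P ∪ Q) ∩ R| = 74.
|(P ∪ Q) ∖ R| = 91 − 74 = 17.00.

17.00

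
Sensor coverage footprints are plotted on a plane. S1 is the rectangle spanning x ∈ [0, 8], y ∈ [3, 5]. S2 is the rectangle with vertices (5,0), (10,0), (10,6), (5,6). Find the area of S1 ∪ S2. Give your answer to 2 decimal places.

By inclusion–exclusion:
Individual areas: |S1| = 16, |S2| = 30.
|S1∩S2|: x∈[5,8], y∈[3,5] → 3·2 = 6.
|S1 ∪ S2| = 46 − 6 = 40.00.

40.00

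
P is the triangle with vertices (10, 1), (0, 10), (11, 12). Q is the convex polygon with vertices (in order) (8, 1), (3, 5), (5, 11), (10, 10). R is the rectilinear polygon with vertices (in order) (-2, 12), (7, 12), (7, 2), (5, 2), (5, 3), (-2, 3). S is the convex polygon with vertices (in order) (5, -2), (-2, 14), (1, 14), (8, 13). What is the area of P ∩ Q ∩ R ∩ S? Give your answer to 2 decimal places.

The intersection is the polygon with vertices (5.238,10.952), (7,10.6), (7,8), (6.271,4.356), (3.59,6.769), (4.968,10.903).
By the shoelace formula its area is 14.70.

14.70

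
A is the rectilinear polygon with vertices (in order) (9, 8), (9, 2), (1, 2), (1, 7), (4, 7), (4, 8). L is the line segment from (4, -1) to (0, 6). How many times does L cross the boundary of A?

The segment meets the boundary at (1,4.25), (2.286,2).

2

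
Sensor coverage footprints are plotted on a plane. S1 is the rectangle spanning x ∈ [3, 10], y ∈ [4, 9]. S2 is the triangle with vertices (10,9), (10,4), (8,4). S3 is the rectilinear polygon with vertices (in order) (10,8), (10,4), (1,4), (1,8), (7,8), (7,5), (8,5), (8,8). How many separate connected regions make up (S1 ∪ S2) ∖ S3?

(S1 ∪ S2) ∖ S3 is a single connected region.

1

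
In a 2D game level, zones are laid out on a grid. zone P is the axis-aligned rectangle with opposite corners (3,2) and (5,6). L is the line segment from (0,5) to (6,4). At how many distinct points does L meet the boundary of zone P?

2

The segment meets the boundary at (5,4.167), (3,4.5).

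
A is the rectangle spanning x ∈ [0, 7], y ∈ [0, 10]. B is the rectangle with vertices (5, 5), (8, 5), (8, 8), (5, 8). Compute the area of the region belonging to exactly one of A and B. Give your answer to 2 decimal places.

|A∩B|: x∈[5,7], y∈[5,8] → 2·3 = 6.
|A △ B| = |A| + |B| − 2·|A∩B| = 70 + 9 − 12 = 67.00.

67.00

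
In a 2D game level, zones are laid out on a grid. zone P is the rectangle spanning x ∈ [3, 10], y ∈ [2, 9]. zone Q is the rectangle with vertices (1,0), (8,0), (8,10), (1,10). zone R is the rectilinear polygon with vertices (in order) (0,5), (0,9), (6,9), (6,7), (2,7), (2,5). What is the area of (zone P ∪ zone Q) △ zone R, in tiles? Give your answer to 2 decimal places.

76.00

|zone P ∪ zone Q| = 84.
|(zone P ∪ zone Q) ∩ zone R| = 12.
|(zone P ∪ zone Q) △ zone R| = 84 + 16 − 24 = 76.00.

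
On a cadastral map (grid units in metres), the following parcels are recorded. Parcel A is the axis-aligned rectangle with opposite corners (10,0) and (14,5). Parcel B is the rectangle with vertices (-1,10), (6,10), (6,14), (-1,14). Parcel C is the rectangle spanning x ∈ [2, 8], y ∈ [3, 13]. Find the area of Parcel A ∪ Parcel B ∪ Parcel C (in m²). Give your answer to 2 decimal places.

96.00

By inclusion–exclusion:
Individual areas: |Parcel A| = 20, |Parcel B| = 28, |Parcel C| = 60.
|Parcel A∩Parcel B| = 0 (no overlap).
|Parcel A∩Parcel C| = 0 (no overlap).
|Parcel B∩Parcel C|: x∈[2,6], y∈[10,13] → 4·3 = 12.
|Parcel A∩Parcel B∩Parcel C| = 0.
|Parcel A ∪ Parcel B ∪ Parcel C| = 108 − 12 + 0 = 96.00.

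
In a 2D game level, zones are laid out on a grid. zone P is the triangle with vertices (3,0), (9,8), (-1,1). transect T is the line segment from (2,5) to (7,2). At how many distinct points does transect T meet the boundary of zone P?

The segment meets the boundary at (5.276,3.034), (3.462,4.123).

2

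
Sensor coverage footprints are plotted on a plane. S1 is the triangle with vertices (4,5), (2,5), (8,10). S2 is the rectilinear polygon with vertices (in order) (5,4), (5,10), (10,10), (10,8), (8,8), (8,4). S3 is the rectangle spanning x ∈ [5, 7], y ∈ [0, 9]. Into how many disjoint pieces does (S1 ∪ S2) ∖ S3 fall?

(S1 ∪ S2) ∖ S3 splits into 2 disjoint pieces (area 3.125, area 12).

2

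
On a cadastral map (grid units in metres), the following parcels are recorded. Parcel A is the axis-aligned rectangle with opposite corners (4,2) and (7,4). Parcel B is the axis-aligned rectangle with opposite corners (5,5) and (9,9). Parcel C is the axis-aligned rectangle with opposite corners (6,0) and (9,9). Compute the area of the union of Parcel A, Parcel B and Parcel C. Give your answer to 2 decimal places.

35.00

By inclusion–exclusion:
Individual areas: |Parcel A| = 6, |Parcel B| = 16, |Parcel C| = 27.
|Parcel A∩Parcel B| = 0 (no overlap).
|Parcel A∩Parcel C|: x∈[6,7], y∈[2,4] → 1·2 = 2.
|Parcel B∩Parcel C|: x∈[6,9], y∈[5,9] → 3·4 = 12.
|Parcel A∩Parcel B∩Parcel C| = 0.
|Parcel A ∪ Parcel B ∪ Parcel C| = 49 − 14 + 0 = 35.00.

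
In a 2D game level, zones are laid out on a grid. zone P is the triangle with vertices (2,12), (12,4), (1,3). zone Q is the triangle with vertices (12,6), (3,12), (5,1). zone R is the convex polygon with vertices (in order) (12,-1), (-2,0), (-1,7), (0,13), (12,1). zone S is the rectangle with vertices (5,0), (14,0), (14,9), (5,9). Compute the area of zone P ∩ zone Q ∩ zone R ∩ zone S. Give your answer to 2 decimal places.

9.81

The intersection is the polygon with vertices (5,3.364), (5,8), (9.083,3.917), (8.792,3.708).
By the shoelace formula its area is 9.81.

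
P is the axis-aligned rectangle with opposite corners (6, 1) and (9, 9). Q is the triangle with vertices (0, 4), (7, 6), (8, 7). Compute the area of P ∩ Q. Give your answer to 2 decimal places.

0.89

The intersection is the polygon with vertices (6,6.25), (8,7), (7,6), (6,5.714).
By the shoelace formula its area is 0.89.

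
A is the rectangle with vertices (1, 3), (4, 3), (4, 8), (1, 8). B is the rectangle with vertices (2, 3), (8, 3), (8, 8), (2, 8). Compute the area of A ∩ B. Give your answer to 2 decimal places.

10.00

|A∩B|: x∈[2,4], y∈[3,8] → 2·5 = 10.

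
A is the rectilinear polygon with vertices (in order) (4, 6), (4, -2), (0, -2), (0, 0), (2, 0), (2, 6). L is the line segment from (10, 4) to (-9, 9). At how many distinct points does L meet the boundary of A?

The segment meets the boundary at (2.4,6), (4,5.579).

2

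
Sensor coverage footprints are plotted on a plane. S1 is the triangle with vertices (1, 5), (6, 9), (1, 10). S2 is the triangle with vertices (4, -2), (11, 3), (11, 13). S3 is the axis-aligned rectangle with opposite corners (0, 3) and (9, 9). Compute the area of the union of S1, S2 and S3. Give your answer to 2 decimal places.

83.88

By inclusion–exclusion:
Individual areas: |S1| = 12.5, |S2| = 35, |S3| = 54.
|S1∩S2| = 0.
|S1∩S3| = 10.
|S2∩S3| = 7.619.
|S1∩S2∩S3| = 0.
|S1 ∪ S2 ∪ S3| = 101.5 − 17.619 + 0 = 83.88.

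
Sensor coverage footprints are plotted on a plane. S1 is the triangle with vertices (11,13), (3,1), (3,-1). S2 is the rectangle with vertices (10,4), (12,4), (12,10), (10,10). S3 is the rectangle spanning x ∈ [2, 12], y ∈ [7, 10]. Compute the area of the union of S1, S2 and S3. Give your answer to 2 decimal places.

By inclusion–exclusion:
Individual areas: |S1| = 8, |S2| = 12, |S3| = 30.
|S1∩S2| = 0.
|S1∩S3| = 1.2857.
|S2∩S3|: x∈[10,12], y∈[7,10] → 2·3 = 6.
|S1∩S2∩S3| = 0.
|S1 ∪ S2 ∪ S3| = 50 − 7.2857 + 0 = 42.71.

42.71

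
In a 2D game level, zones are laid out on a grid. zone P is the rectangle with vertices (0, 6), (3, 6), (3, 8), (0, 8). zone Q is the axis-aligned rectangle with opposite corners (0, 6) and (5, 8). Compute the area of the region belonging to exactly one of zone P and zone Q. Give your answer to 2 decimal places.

|zone P∩zone Q|: x∈[0,3], y∈[6,8] → 3·2 = 6.
|zone P △ zone Q| = |zone P| + |zone Q| − 2·|zone P∩zone Q| = 6 + 10 − 12 = 4.00.

4.00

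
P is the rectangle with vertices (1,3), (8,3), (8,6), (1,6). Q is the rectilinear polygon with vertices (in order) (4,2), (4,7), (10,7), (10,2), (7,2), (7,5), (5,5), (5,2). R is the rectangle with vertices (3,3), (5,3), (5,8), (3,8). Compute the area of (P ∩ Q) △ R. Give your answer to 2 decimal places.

12.00

|P ∩ Q| = 8.
|(P ∩ Q) ∩ R| = 3.
|(P ∩ Q) △ R| = 8 + 10 − 6 = 12.00.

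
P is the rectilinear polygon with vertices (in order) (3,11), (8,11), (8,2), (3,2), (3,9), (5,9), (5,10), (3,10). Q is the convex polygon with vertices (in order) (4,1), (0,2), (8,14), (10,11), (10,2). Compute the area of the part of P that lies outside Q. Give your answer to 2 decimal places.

|P| = 43, |P∩Q| = 38.1667.
|P ∖ Q| = |P| − |P∩Q| = 43 − 38.1667 = 4.83.

4.83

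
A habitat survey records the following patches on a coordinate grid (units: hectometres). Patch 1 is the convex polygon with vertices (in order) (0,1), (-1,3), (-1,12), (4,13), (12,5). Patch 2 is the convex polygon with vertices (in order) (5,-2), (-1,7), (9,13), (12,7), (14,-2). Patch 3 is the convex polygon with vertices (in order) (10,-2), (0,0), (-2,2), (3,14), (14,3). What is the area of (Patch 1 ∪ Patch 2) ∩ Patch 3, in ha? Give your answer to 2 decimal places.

127.86

|Patch 1 ∪ Patch 2| = 170.5852.
|(Patch 1 ∪ Patch 2) ∩ Patch 3| = 127.86.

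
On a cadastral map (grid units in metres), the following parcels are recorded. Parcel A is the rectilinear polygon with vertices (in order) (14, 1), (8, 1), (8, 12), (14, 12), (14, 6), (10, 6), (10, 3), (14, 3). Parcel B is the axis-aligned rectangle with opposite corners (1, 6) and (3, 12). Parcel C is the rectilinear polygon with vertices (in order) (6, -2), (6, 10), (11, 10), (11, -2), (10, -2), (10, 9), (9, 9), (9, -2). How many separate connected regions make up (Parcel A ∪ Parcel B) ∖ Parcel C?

(Parcel A ∪ Parcel B) ∖ Parcel C splits into 4 disjoint pieces (area 6, area 8, area 24, area 12).

4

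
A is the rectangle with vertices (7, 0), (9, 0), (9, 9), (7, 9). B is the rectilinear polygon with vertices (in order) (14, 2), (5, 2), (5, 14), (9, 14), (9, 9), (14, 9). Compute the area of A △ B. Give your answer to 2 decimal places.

|A| = 18, |B| = 83, |A∩B| = 14.
|A △ B| = |A| + |B| − 2·|A∩B| = 18 + 83 − 28 = 73.00.

73.00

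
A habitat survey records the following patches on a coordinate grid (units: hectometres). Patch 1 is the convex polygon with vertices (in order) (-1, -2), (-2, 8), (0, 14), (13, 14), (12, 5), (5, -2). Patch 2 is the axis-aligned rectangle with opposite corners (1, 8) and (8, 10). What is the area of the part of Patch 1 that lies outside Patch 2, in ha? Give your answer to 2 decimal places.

|Patch 1| = 193, |Patch 1∩Patch 2| = 14.
|Patch 1 ∖ Patch 2| = |Patch 1| − |Patch 1∩Patch 2| = 193 − 14 = 179.00.

179.00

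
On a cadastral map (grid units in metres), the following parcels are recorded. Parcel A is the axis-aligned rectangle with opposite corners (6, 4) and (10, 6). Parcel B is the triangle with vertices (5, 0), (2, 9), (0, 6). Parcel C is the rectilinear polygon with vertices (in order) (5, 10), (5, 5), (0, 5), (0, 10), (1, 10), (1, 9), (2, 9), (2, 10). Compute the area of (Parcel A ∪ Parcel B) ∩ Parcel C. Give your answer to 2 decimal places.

The region (Parcel A ∪ Parcel B) ∩ Parcel C is the polygon with vertices (3.333,5), (0.833,5), (0,6), (2,9).
By the shoelace formula its area is 7.25.

7.25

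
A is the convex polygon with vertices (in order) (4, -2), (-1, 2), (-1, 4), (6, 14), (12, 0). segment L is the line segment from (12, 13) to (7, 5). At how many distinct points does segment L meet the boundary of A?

The segment meets the boundary at (8.695,7.712).

1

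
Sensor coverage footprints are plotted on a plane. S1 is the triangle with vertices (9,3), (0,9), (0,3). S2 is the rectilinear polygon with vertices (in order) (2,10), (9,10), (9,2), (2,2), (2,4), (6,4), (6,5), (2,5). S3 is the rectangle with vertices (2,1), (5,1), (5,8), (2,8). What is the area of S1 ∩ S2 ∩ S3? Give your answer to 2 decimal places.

8.00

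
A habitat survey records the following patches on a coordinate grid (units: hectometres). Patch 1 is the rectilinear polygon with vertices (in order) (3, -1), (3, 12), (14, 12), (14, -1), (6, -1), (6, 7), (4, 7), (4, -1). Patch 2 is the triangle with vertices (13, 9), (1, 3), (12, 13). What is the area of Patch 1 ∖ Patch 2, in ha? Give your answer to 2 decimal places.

|Patch 1| = 127, |Patch 1∩Patch 2| = 22.3977.
|Patch 1 ∖ Patch 2| = |Patch 1| − |Patch 1∩Patch 2| = 127 − 22.3977 = 104.60.

104.60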